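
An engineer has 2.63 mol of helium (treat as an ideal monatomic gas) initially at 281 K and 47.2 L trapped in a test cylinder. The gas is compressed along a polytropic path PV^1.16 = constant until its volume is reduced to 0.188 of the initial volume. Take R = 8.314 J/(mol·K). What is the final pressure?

905 kPa

P₁ = nRT₁/V₁ = 2.63×8.314×281/47.2 = 130 kPa.
Polytropic n=1.16: T₂ = T₁(V₁/V₂)^(n−1) = 281×(5.32)^0.16 = 367 K; P₂ = P₁(V₁/V₂)^n = 905 kPa.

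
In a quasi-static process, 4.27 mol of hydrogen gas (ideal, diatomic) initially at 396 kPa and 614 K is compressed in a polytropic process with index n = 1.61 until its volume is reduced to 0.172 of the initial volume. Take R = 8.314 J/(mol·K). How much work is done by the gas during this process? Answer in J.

V₁ = nRT₁/P₁ = 4.27×8.314×614/396 = 55.0 L.
Polytropic n=1.61: T₂ = T₁(V₁/V₂)^(n−1) = 614×(5.81)^0.61 = 1800 K; P₂ = P₁(V₁/V₂)^n = 6740 kPa.
W = (P₁V₁−P₂V₂)/(n−1) = (396×55.0−6740×9.47)/0.61 = -68800 J.

-68800 J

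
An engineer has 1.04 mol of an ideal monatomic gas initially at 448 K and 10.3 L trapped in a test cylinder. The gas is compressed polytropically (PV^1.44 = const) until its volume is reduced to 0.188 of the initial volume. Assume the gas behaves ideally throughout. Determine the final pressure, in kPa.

P₁ = nRT₁/V₁ = 1.04×8.314×448/10.3 = 376 kPa.
Polytropic n=1.44: T₂ = T₁(V₁/V₂)^(n−1) = 448×(5.32)^0.44 = 935 K; P₂ = P₁(V₁/V₂)^n = 4170 kPa.

4170 kPa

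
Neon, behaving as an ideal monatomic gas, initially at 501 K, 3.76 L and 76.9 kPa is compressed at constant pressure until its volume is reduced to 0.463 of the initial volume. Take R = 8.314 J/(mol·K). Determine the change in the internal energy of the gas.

-233 J

n = P₁V₁/(RT₁) = 76.9×3.76/(8.314×501) = 0.0694 mol.
Isobaric: P stays 76.9 kPa; V/T = const ⇒ T₂ = 232 K, V₂ = 1.74 L.
For an ideal gas ΔU = nCvΔT with Cv = (3/2)R = 12.5 J/(mol·K).
ΔU = 0.0694×12.5×(232−501) = -233 J.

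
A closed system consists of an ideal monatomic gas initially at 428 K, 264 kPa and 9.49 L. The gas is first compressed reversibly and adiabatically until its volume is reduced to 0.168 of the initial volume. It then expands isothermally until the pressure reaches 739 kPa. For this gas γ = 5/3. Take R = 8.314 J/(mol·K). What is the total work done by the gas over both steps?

7410 J

n = P₁V₁/(RT₁) = 264×9.49/(8.314×428) = 0.704 mol.
Step 1 — Adiabatic: TV^(γ−1) = const ⇒ T₂ = 428×(5.95)^0.667 = 1410 K; PV^γ = const ⇒ P₂ = 5160 kPa.
ΔU = nCvΔT = 0.704×12.5×(1410−428) = 8580 J.
Q = 0 for an adiabatic process, so W = −ΔU = -8580 J.
State after step 1: P = 5160 kPa, V = 1.59 L, T = 1410 K.
Step 2 — Isothermal: T stays 1410 K; PV = const ⇒ V₂ = 11.1 L, P₂ = 739 kPa.
ΔU = 0 (ideal gas, T constant).
W = nRT ln(V₂/V₁) = 0.704×8.314×1410×ln(6.98) = 16000 J.
Q = ΔU + W = 16000 J.
Net over both steps: W = 7410 J, Q = 16000 J, ΔU = 8580 J.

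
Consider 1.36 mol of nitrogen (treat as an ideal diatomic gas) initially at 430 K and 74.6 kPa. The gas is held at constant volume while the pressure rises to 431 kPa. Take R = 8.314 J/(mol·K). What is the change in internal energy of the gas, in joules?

V₁ = nRT₁/P₁ = 1.36×8.314×430/74.6 = 65.2 L.
Isochoric: V stays 65.2 L; P/T = const ⇒ T₂ = 2480 K, P₂ = 431 kPa.
For an ideal gas ΔU = nCvΔT with Cv = (5/2)R = 20.8 J/(mol·K).
ΔU = 1.36×20.8×(2480−430) = 58100 J.

58100 J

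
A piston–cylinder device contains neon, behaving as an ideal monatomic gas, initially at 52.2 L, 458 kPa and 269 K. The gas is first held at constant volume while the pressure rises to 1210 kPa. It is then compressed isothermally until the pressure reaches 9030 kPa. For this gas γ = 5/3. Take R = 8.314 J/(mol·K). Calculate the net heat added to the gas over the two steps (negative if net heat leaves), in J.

-68100 J

n = P₁V₁/(RT₁) = 458×52.2/(8.314×269) = 10.7 mol.
Step 1 — Isochoric: V stays 52.2 L; P/T = const ⇒ T₂ = 711 K, P₂ = 1210 kPa.
W = 0 (no volume change).
ΔU = nCvΔT = 10.7×12.5×(711−269) = 58900 J.
Q = ΔU = 58900 J.
State after step 1: P = 1210 kPa, V = 52.2 L, T = 711 K.
Step 2 — Isothermal: T stays 711 K; PV = const ⇒ V₂ = 6.99 L, P₂ = 9030 kPa.
ΔU = 0 (ideal gas, T constant).
W = nRT ln(V₂/V₁) = 10.7×8.314×711×ln(0.134) = -127000 J.
Q = ΔU + W = -127000 J.
Net over both steps: W = -127000 J, Q = -68100 J, ΔU = 58900 J.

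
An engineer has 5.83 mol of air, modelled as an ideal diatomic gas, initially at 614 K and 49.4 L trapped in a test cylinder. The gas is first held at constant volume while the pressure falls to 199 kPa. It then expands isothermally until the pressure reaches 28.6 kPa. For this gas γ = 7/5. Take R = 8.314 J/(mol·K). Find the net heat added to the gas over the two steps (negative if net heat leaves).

-30800 J

P₁ = nRT₁/V₁ = 5.83×8.314×614/49.4 = 602 kPa.
Step 1 — Isochoric: V stays 49.4 L; P/T = const ⇒ T₂ = 203 K, P₂ = 199 kPa.
W = 0 (no volume change).
ΔU = nCvΔT = 5.83×20.8×(203−614) = -49800 J.
Q = ΔU = -49800 J.
State after step 1: P = 199 kPa, V = 49.4 L, T = 203 K.
Step 2 — Isothermal: T stays 203 K; PV = const ⇒ V₂ = 344 L, P₂ = 28.6 kPa.
ΔU = 0 (ideal gas, T constant).
W = nRT ln(V₂/V₁) = 5.83×8.314×203×ln(6.96) = 19100 J.
Q = ΔU + W = 19100 J.
Net over both steps: W = 19100 J, Q = -30800 J, ΔU = -49800 J.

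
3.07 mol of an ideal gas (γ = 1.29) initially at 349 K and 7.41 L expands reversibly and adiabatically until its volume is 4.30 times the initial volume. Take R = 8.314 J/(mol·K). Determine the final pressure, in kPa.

183 kPa

P₁ = nRT₁/V₁ = 3.07×8.314×349/7.41 = 1200 kPa.
Adiabatic: TV^(γ−1) = const ⇒ T₂ = 349×(0.233)^0.290 = 229 K; PV^γ = const ⇒ P₂ = 183 kPa.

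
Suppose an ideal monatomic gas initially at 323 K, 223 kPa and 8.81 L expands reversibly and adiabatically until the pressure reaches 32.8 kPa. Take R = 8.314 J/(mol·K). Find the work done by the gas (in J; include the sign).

1580 J

n = P₁V₁/(RT₁) = 223×8.81/(8.314×323) = 0.732 mol.
Adiabatic: T₂/T₁ = (P₂/P₁)^((γ−1)/γ) ⇒ T₂ = 323×(0.147)^0.400 = 150 K; V₂ = 27.8 L.
ΔU = nCvΔT = 0.732×12.5×(150−323) = -1580 J.
Q = 0 for an adiabatic process, so W = −ΔU = 1580 J.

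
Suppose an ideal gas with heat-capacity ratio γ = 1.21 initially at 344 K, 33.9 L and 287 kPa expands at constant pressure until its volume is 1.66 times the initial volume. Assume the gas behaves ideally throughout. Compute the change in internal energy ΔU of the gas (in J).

30600 J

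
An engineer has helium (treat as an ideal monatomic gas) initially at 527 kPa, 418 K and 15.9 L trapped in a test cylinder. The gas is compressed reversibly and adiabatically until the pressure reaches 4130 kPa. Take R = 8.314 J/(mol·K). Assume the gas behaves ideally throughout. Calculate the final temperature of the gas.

952 K

Adiabatic: T₂/T₁ = (P₂/P₁)^((γ−1)/γ) ⇒ T₂ = 418×(7.84)^0.400 = 952 K; V₂ = 4.62 L.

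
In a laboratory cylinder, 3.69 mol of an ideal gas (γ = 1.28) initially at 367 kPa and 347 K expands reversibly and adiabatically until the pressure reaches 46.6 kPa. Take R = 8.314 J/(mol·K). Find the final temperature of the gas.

221 K

V₁ = nRT₁/P₁ = 3.69×8.314×347/367 = 29.0 L.
Adiabatic: T₂/T₁ = (P₂/P₁)^((γ−1)/γ) ⇒ T₂ = 347×(0.127)^0.219 = 221 K; V₂ = 145 L.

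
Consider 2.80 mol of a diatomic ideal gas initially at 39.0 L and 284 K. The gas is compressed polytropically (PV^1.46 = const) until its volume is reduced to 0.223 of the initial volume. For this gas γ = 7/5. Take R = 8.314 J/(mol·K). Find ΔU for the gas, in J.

16400 J

P₁ = nRT₁/V₁ = 2.80×8.314×284/39.0 = 170 kPa.
Polytropic n=1.46: T₂ = T₁(V₁/V₂)^(n−1) = 284×(4.48)^0.46 = 566 K; P₂ = P₁(V₁/V₂)^n = 1520 kPa.
For an ideal gas ΔU = nCvΔT with Cv = (5/2)R = 20.8 J/(mol·K).
ΔU = 2.80×20.8×(566−284) = 16400 J.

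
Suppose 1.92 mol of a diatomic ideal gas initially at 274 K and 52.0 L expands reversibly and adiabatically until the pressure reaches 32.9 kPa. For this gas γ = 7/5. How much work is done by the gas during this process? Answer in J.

2570 J

P₁ = nRT₁/V₁ = 1.92×8.314×274/52.0 = 84.1 kPa.
Adiabatic: T₂/T₁ = (P₂/P₁)^((γ−1)/γ) ⇒ T₂ = 274×(0.391)^0.286 = 210 K; V₂ = 102 L.
ΔU = nCvΔT = 1.92×20.8×(210−274) = -2570 J.
Q = 0 for an adiabatic process, so W = −ΔU = 2570 J.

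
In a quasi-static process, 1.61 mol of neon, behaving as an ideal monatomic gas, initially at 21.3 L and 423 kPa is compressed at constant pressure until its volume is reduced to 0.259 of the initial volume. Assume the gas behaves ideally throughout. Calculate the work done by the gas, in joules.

T₁ = P₁V₁/(nR) = 423×21.3/(1.61×8.314) = 673 K.
Isobaric: P stays 423 kPa; V/T = const ⇒ T₂ = 174 K, V₂ = 5.52 L.
W = PΔV = 423×(5.52−21.3) kPa·L = -6680 J.

-6680 J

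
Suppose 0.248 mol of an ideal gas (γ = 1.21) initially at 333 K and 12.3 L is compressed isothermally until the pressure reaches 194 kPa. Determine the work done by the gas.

P₁ = nRT₁/V₁ = 0.248×8.314×333/12.3 = 55.8 kPa.
Isothermal: T stays 333 K; PV = const ⇒ V₂ = 3.54 L, P₂ = 194 kPa.
W = nRT ln(V₂/V₁) = 0.248×8.314×333×ln(0.288) = -855 J.

-855 J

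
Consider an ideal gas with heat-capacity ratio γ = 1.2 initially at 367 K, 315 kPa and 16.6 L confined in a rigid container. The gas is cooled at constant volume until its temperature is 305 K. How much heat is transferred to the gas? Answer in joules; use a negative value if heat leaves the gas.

-4420 J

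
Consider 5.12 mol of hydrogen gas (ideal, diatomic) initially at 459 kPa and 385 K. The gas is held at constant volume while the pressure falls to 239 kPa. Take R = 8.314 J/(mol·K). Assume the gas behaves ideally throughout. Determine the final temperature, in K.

200 K

V₁ = nRT₁/P₁ = 5.12×8.314×385/459 = 35.7 L.
Isochoric: V stays 35.7 L; P/T = const ⇒ T₂ = 200 K, P₂ = 239 kPa.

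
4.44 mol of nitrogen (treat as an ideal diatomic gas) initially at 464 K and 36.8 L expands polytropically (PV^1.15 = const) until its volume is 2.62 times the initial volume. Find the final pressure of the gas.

154 kPa

P₁ = nRT₁/V₁ = 4.44×8.314×464/36.8 = 465 kPa.
Polytropic n=1.15: T₂ = T₁(V₁/V₂)^(n−1) = 464×(0.382)^0.15 = 402 K; P₂ = P₁(V₁/V₂)^n = 154 kPa.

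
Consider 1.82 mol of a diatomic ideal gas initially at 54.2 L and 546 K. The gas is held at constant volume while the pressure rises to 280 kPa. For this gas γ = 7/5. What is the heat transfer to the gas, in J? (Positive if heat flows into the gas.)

P₁ = nRT₁/V₁ = 1.82×8.314×546/54.2 = 152 kPa.
Isochoric: V stays 54.2 L; P/T = const ⇒ T₂ = 1000 K, P₂ = 280 kPa.
W = 0 (no volume change).
ΔU = nCvΔT = 1.82×20.8×(1000−546) = 17300 J.
Q = ΔU = 17300 J.

17300 J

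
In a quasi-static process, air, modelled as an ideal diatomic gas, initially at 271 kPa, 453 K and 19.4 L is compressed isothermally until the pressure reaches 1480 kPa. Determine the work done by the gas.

-8930 J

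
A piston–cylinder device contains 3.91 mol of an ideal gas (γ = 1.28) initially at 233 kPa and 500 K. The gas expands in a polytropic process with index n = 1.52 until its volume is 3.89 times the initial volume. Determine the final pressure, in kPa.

V₁ = nRT₁/P₁ = 3.91×8.314×500/233 = 69.8 L.
Polytropic n=1.52: T₂ = T₁(V₁/V₂)^(n−1) = 500×(0.257)^0.52 = 247 K; P₂ = P₁(V₁/V₂)^n = 29.6 kPa.

29.6 kPa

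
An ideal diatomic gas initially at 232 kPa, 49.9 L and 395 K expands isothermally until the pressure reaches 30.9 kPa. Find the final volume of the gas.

Isothermal: T stays 395 K; PV = const ⇒ V₂ = 375 L, P₂ = 30.9 kPa.

375 L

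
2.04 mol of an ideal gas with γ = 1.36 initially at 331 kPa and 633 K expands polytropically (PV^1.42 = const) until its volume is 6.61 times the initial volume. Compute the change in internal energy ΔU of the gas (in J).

V₁ = nRT₁/P₁ = 2.04×8.314×633/331 = 32.4 L.
Polytropic n=1.42: T₂ = T₁(V₁/V₂)^(n−1) = 633×(0.151)^0.42 = 286 K; P₂ = P₁(V₁/V₂)^n = 22.7 kPa.
For an ideal gas ΔU = nCvΔT with Cv = R/(γ−1) = 23.1 J/(mol·K).
ΔU = 2.04×23.1×(286−633) = -16300 J.

-16300 J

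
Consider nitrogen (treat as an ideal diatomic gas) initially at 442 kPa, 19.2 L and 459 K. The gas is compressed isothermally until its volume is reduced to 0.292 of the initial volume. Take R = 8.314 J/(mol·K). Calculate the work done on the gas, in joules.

10400 J

n = P₁V₁/(RT₁) = 442×19.2/(8.314×459) = 2.22 mol.
Isothermal: T stays 459 K; PV = const ⇒ V₂ = 5.61 L, P₂ = 1510 kPa.
W = nRT ln(V₂/V₁) = 2.22×8.314×459×ln(0.292) = -10400 J.
Work done on the gas = −W_by = 10400 J.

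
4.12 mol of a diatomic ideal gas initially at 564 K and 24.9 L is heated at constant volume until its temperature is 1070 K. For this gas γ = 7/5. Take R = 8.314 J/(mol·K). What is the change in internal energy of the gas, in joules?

43300 J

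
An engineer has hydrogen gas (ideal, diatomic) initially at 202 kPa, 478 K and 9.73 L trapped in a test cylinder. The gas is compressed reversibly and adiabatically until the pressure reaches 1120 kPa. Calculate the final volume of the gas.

Adiabatic: T₂/T₁ = (P₂/P₁)^((γ−1)/γ) ⇒ T₂ = 478×(5.54)^0.286 = 780 K; V₂ = 2.86 L.

2.86 L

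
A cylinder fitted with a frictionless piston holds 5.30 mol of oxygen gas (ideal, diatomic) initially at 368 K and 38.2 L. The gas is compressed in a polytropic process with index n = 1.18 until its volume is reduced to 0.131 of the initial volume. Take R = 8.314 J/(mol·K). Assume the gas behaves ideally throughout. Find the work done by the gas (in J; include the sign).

-39800 J

P₁ = nRT₁/V₁ = 5.30×8.314×368/38.2 = 424 kPa.
Polytropic n=1.18: T₂ = T₁(V₁/V₂)^(n−1) = 368×(7.63)^0.18 = 531 K; P₂ = P₁(V₁/V₂)^n = 4670 kPa.
W = (P₁V₁−P₂V₂)/(n−1) = (424×38.2−4670×5.00)/0.18 = -39800 J.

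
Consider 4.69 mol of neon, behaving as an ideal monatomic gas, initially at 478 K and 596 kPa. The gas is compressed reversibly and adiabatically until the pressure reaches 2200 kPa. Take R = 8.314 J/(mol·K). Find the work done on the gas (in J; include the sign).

V₁ = nRT₁/P₁ = 4.69×8.314×478/596 = 31.3 L.
Adiabatic: T₂/T₁ = (P₂/P₁)^((γ−1)/γ) ⇒ T₂ = 478×(3.69)^0.400 = 806 K; V₂ = 14.3 L.
ΔU = nCvΔT = 4.69×12.5×(806−478) = 19200 J.
Q = 0 for an adiabatic process, so W = −ΔU = -19200 J.
Work done on the gas = −W_by = 19200 J.

19200 J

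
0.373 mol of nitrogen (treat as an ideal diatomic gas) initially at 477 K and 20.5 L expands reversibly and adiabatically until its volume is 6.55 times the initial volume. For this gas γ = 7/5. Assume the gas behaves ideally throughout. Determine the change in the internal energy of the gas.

-1950 J

P₁ = nRT₁/V₁ = 0.373×8.314×477/20.5 = 72.2 kPa.
Adiabatic: TV^(γ−1) = const ⇒ T₂ = 477×(0.153)^0.400 = 225 K; PV^γ = const ⇒ P₂ = 5.19 kPa.
For an ideal gas ΔU = nCvΔT with Cv = (5/2)R = 20.8 J/(mol·K).
ΔU = 0.373×20.8×(225−477) = -1950 J.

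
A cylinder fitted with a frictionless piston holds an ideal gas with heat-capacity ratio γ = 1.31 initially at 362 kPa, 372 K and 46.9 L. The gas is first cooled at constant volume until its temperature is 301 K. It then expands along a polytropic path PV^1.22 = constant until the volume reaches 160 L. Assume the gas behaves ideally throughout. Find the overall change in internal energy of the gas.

-20900 J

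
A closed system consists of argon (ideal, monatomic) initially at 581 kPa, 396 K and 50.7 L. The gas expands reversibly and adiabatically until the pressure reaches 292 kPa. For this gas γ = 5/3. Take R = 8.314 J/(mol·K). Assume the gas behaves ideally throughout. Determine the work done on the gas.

-10600 J

n = P₁V₁/(RT₁) = 581×50.7/(8.314×396) = 8.95 mol.
Adiabatic: T₂/T₁ = (P₂/P₁)^((γ−1)/γ) ⇒ T₂ = 396×(0.503)^0.400 = 301 K; V₂ = 76.6 L.
ΔU = nCvΔT = 8.95×12.5×(301−396) = -10600 J.
Q = 0 for an adiabatic process, so W = −ΔU = 10600 J.
Work done on the gas = −W_by = -10600 J.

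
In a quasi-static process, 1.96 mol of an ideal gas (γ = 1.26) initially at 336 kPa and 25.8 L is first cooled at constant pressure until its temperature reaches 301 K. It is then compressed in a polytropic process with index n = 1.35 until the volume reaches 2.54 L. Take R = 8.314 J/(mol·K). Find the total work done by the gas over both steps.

-15600 J

T₁ = P₁V₁/(nR) = 336×25.8/(1.96×8.314) = 532 K.
Step 1 — Isobaric: P stays 336 kPa; V/T = const ⇒ T₂ = 301 K, V₂ = 14.6 L.
W = PΔV = 336×(14.6−25.8) kPa·L = -3760 J.
ΔU = nCvΔT = 1.96×32.0×(301−532) = -14500 J.
Q = ΔU + W = nCpΔT = -18200 J.
State after step 1: P = 336 kPa, V = 14.6 L, T = 301 K.
Step 2 — Polytropic n=1.35: T₂ = T₁(V₁/V₂)^(n−1) = 301×(5.75)^0.35 = 555 K; P₂ = P₁(V₁/V₂)^n = 3560 kPa.
W = (P₁V₁−P₂V₂)/(n−1) = (336×14.6−3560×2.54)/0.35 = -11800 J.
ΔU = nCvΔT = 1.96×32.0×(555−301) = 15900 J.
Q = ΔU + W = 4100 J.
Net over both steps: W = -15600 J, Q = -14100 J, ΔU = 1450 J.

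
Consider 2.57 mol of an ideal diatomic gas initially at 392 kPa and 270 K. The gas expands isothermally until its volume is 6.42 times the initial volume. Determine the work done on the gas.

V₁ = nRT₁/P₁ = 2.57×8.314×270/392 = 14.7 L.
Isothermal: T stays 270 K; PV = const ⇒ V₂ = 94.5 L, P₂ = 61.1 kPa.
W = nRT ln(V₂/V₁) = 2.57×8.314×270×ln(6.42) = 10700 J.
Work done on the gas = −W_by = -10700 J.

-10700 J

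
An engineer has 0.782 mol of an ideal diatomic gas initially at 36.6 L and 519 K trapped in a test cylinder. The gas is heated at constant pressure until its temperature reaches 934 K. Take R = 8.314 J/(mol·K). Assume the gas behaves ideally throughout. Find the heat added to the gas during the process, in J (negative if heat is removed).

P₁ = nRT₁/V₁ = 0.782×8.314×519/36.6 = 92.2 kPa.
Isobaric: P stays 92.2 kPa; V/T = const ⇒ T₂ = 934 K, V₂ = 65.9 L.
W = PΔV = 92.2×(65.9−36.6) kPa·L = 2700 J.
ΔU = nCvΔT = 0.782×20.8×(934−519) = 6750 J.
Q = ΔU + W = nCpΔT = 9440 J.

9440 J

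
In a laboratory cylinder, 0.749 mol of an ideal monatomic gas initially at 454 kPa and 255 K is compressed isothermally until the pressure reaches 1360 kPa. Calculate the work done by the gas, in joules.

-1740 J

V₁ = nRT₁/P₁ = 0.749×8.314×255/454 = 3.50 L.
Isothermal: T stays 255 K; PV = const ⇒ V₂ = 1.17 L, P₂ = 1360 kPa.
W = nRT ln(V₂/V₁) = 0.749×8.314×255×ln(0.334) = -1740 J.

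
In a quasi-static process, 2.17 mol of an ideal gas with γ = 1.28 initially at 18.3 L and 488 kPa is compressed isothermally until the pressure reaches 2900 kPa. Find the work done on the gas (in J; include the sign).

15900 J

T₁ = P₁V₁/(nR) = 488×18.3/(2.17×8.314) = 495 K.
Isothermal: T stays 495 K; PV = const ⇒ V₂ = 3.08 L, P₂ = 2900 kPa.
W = nRT ln(V₂/V₁) = 2.17×8.314×495×ln(0.168) = -15900 J.
Work done on the gas = −W_by = 15900 J.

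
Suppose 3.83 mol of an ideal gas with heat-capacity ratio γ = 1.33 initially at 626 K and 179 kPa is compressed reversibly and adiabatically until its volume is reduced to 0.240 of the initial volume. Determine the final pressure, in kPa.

1190 kPa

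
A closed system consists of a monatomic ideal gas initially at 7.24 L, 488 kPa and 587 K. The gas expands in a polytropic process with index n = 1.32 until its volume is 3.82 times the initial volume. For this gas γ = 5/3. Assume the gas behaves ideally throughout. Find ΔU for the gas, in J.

-1850 J

n = P₁V₁/(RT₁) = 488×7.24/(8.314×587) = 0.724 mol.
Polytropic n=1.32: T₂ = T₁(V₁/V₂)^(n−1) = 587×(0.262)^0.32 = 382 K; P₂ = P₁(V₁/V₂)^n = 83.2 kPa.
For an ideal gas ΔU = nCvΔT with Cv = (3/2)R = 12.5 J/(mol·K).
ΔU = 0.724×12.5×(382−587) = -1850 J.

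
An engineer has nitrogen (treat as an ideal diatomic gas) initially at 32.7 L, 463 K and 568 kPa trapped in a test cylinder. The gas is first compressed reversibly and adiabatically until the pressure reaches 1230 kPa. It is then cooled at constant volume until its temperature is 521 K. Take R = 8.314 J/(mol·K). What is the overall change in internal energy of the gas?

n = P₁V₁/(RT₁) = 568×32.7/(8.314×463) = 4.83 mol.
Step 1 — Adiabatic: T₂/T₁ = (P₂/P₁)^((γ−1)/γ) ⇒ T₂ = 463×(2.17)^0.286 = 577 K; V₂ = 18.8 L.
ΔU = nCvΔT = 4.83×20.8×(577−463) = 11500 J.
Q = 0 for an adiabatic process, so W = −ΔU = -11500 J.
State after step 1: P = 1230 kPa, V = 18.8 L, T = 577 K.
Step 2 — Isochoric: V stays 18.8 L; P/T = const ⇒ T₂ = 521 K, P₂ = 1110 kPa.
W = 0 (no volume change).
ΔU = nCvΔT = 4.83×20.8×(521−577) = -5650 J.
Q = ΔU = -5650 J.
Net over both steps: W = -11500 J, Q = -5650 J, ΔU = 5820 J.

5820 J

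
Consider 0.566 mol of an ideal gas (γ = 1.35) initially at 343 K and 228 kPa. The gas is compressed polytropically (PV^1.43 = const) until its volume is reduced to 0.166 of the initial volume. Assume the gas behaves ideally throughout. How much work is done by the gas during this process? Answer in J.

-4370 J

V₁ = nRT₁/P₁ = 0.566×8.314×343/228 = 7.08 L.
Polytropic n=1.43: T₂ = T₁(V₁/V₂)^(n−1) = 343×(6.02)^0.43 = 742 K; P₂ = P₁(V₁/V₂)^n = 2970 kPa.
W = (P₁V₁−P₂V₂)/(n−1) = (228×7.08−2970×1.18)/0.43 = -4370 J.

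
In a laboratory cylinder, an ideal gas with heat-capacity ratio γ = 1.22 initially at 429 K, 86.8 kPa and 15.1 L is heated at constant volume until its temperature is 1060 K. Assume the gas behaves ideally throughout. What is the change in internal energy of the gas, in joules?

8760 J

n = P₁V₁/(RT₁) = 86.8×15.1/(8.314×429) = 0.367 mol.
Isochoric: V stays 15.1 L; P/T = const ⇒ T₂ = 1060 K, P₂ = 214 kPa.
For an ideal gas ΔU = nCvΔT with Cv = R/(γ−1) = 37.8 J/(mol·K).
ΔU = 0.367×37.8×(1060−429) = 8760 J.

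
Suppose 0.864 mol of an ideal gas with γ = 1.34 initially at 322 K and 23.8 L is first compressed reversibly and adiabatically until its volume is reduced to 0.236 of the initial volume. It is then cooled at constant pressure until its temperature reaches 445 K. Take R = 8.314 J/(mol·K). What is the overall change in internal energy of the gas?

2600 J

P₁ = nRT₁/V₁ = 0.864×8.314×322/23.8 = 97.2 kPa.
Step 1 — Adiabatic: TV^(γ−1) = const ⇒ T₂ = 322×(4.24)^0.340 = 526 K; PV^γ = const ⇒ P₂ = 673 kPa.
ΔU = nCvΔT = 0.864×24.5×(526−322) = 4310 J.
Q = 0 for an adiabatic process, so W = −ΔU = -4310 J.
State after step 1: P = 673 kPa, V = 5.62 L, T = 526 K.
Step 2 — Isobaric: P stays 673 kPa; V/T = const ⇒ T₂ = 445 K, V₂ = 4.75 L.
W = PΔV = 673×(4.75−5.62) kPa·L = -583 J.
ΔU = nCvΔT = 0.864×24.5×(445−526) = -1710 J.
Q = ΔU + W = nCpΔT = -2300 J.
Net over both steps: W = -4890 J, Q = -2300 J, ΔU = 2600 J.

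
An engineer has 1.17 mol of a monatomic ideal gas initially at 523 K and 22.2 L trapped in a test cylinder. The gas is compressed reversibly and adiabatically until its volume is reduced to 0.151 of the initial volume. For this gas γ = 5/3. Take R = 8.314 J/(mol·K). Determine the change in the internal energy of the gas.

P₁ = nRT₁/V₁ = 1.17×8.314×523/22.2 = 229 kPa.
Adiabatic: TV^(γ−1) = const ⇒ T₂ = 523×(6.62)^0.667 = 1840 K; PV^γ = const ⇒ P₂ = 5350 kPa.
For an ideal gas ΔU = nCvΔT with Cv = (3/2)R = 12.5 J/(mol·K).
ΔU = 1.17×12.5×(1840−523) = 19300 J.

19300 J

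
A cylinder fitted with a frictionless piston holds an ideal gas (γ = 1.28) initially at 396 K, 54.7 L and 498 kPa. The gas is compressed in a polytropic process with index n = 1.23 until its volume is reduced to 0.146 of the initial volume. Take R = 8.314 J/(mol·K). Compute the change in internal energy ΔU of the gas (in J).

54200 J

n = P₁V₁/(RT₁) = 498×54.7/(8.314×396) = 8.27 mol.
Polytropic n=1.23: T₂ = T₁(V₁/V₂)^(n−1) = 396×(6.85)^0.23 = 616 K; P₂ = P₁(V₁/V₂)^n = 5310 kPa.
For an ideal gas ΔU = nCvΔT with Cv = R/(γ−1) = 29.7 J/(mol·K).
ΔU = 8.27×29.7×(616−396) = 54200 J.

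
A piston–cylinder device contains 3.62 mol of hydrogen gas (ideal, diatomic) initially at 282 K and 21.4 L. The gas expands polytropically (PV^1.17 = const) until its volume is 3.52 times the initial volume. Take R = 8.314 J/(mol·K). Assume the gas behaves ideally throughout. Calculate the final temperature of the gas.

228 K

P₁ = nRT₁/V₁ = 3.62×8.314×282/21.4 = 397 kPa.
Polytropic n=1.17: T₂ = T₁(V₁/V₂)^(n−1) = 282×(0.284)^0.17 = 228 K; P₂ = P₁(V₁/V₂)^n = 91.0 kPa.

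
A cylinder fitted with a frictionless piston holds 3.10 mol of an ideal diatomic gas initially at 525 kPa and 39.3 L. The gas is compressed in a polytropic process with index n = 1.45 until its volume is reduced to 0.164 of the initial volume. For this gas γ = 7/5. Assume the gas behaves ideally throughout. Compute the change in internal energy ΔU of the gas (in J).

T₁ = P₁V₁/(nR) = 525×39.3/(3.10×8.314) = 801 K.
Polytropic n=1.45: T₂ = T₁(V₁/V₂)^(n−1) = 801×(6.10)^0.45 = 1810 K; P₂ = P₁(V₁/V₂)^n = 7220 kPa.
For an ideal gas ΔU = nCvΔT with Cv = (5/2)R = 20.8 J/(mol·K).
ΔU = 3.10×20.8×(1810−801) = 64800 J.

64800 J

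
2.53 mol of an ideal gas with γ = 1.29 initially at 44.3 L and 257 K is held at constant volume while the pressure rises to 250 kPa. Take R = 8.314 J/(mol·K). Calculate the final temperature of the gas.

527 K

P₁ = nRT₁/V₁ = 2.53×8.314×257/44.3 = 122 kPa.
Isochoric: V stays 44.3 L; P/T = const ⇒ T₂ = 527 K, P₂ = 250 kPa.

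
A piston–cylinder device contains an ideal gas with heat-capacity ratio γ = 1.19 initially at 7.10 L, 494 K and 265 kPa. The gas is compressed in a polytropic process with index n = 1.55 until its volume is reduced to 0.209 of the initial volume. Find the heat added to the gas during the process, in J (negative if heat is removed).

8850 J

n = P₁V₁/(RT₁) = 265×7.10/(8.314×494) = 0.458 mol.
Polytropic n=1.55: T₂ = T₁(V₁/V₂)^(n−1) = 494×(4.78)^0.55 = 1170 K; P₂ = P₁(V₁/V₂)^n = 3000 kPa.
W = (P₁V₁−P₂V₂)/(n−1) = (265×7.10−3000×1.48)/0.55 = -4670 J.
ΔU = nCvΔT = 0.458×43.8×(1170−494) = 13500 J.
Q = ΔU + W = 8850 J.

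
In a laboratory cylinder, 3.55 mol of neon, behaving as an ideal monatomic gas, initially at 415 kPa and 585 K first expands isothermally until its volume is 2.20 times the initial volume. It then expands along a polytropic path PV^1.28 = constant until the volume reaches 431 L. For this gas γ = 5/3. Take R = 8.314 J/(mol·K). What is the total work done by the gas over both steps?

35300 J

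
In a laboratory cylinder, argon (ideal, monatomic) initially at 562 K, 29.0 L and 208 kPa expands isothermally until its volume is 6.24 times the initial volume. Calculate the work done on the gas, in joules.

-11000 J

n = P₁V₁/(RT₁) = 208×29.0/(8.314×562) = 1.29 mol.
Isothermal: T stays 562 K; PV = const ⇒ V₂ = 181 L, P₂ = 33.3 kPa.
W = nRT ln(V₂/V₁) = 1.29×8.314×562×ln(6.24) = 11000 J.
Work done on the gas = −W_by = -11000 J.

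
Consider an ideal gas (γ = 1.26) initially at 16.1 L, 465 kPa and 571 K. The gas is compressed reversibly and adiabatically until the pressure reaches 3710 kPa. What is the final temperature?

876 K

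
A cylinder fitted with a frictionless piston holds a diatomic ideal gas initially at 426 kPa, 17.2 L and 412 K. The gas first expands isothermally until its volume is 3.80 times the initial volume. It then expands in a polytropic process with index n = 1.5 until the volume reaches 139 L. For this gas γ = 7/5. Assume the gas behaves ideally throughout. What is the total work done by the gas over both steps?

n = P₁V₁/(RT₁) = 426×17.2/(8.314×412) = 2.14 mol.
Step 1 — Isothermal: T stays 412 K; PV = const ⇒ V₂ = 65.4 L, P₂ = 112 kPa.
ΔU = 0 (ideal gas, T constant).
W = nRT ln(V₂/V₁) = 2.14×8.314×412×ln(3.80) = 9780 J.
Q = ΔU + W = 9780 J.
State after step 1: P = 112 kPa, V = 65.4 L, T = 412 K.
Step 2 — Polytropic n=1.5: T₂ = T₁(V₁/V₂)^(n−1) = 412×(0.470)^0.50 = 283 K; P₂ = P₁(V₁/V₂)^n = 36.1 kPa.
W = (P₁V₁−P₂V₂)/(n−1) = (112×65.4−36.1×139)/0.50 = 4610 J.
ΔU = nCvΔT = 2.14×20.8×(283−412) = -5760 J.
Q = ΔU + W = -1150 J.
Net over both steps: W = 14400 J, Q = 8630 J, ΔU = -5760 J.

14400 J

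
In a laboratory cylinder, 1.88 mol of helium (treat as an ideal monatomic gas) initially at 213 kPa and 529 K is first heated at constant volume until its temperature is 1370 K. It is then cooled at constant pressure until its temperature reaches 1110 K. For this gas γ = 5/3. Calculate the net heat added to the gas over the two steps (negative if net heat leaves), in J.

9560 J

V₁ = nRT₁/P₁ = 1.88×8.314×529/213 = 38.8 L.
Step 1 — Isochoric: V stays 38.8 L; P/T = const ⇒ T₂ = 1370 K, P₂ = 552 kPa.
W = 0 (no volume change).
ΔU = nCvΔT = 1.88×12.5×(1370−529) = 19700 J.
Q = ΔU = 19700 J.
State after step 1: P = 552 kPa, V = 38.8 L, T = 1370 K.
Step 2 — Isobaric: P stays 552 kPa; V/T = const ⇒ T₂ = 1110 K, V₂ = 31.5 L.
W = PΔV = 552×(31.5−38.8) kPa·L = -4060 J.
ΔU = nCvΔT = 1.88×12.5×(1110−1370) = -6100 J.
Q = ΔU + W = nCpΔT = -10200 J.
Net over both steps: W = -4060 J, Q = 9560 J, ΔU = 13600 J.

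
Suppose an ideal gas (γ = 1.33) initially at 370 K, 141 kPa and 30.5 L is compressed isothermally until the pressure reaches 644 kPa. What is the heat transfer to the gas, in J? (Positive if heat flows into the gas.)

n = P₁V₁/(RT₁) = 141×30.5/(8.314×370) = 1.40 mol.
Isothermal: T stays 370 K; PV = const ⇒ V₂ = 6.68 L, P₂ = 644 kPa.
ΔU = 0 (ideal gas, T constant).
W = nRT ln(V₂/V₁) = 1.40×8.314×370×ln(0.219) = -6530 J.
Q = ΔU + W = -6530 J.

-6530 J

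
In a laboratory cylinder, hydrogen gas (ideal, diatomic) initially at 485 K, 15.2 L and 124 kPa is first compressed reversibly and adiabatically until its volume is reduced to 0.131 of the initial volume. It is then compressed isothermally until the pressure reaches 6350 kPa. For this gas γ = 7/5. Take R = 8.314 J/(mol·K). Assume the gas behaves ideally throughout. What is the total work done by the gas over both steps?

-10500 J

n = P₁V₁/(RT₁) = 124×15.2/(8.314×485) = 0.467 mol.
Step 1 — Adiabatic: TV^(γ−1) = const ⇒ T₂ = 485×(7.63)^0.400 = 1090 K; PV^γ = const ⇒ P₂ = 2130 kPa.
ΔU = nCvΔT = 0.467×20.8×(1090−485) = 5910 J.
Q = 0 for an adiabatic process, so W = −ΔU = -5910 J.
State after step 1: P = 2130 kPa, V = 1.99 L, T = 1090 K.
Step 2 — Isothermal: T stays 1090 K; PV = const ⇒ V₂ = 0.669 L, P₂ = 6350 kPa.
ΔU = 0 (ideal gas, T constant).
W = nRT ln(V₂/V₁) = 0.467×8.314×1090×ln(0.336) = -4630 J.
Q = ΔU + W = -4630 J.
Net over both steps: W = -10500 J, Q = -4630 J, ΔU = 5910 J.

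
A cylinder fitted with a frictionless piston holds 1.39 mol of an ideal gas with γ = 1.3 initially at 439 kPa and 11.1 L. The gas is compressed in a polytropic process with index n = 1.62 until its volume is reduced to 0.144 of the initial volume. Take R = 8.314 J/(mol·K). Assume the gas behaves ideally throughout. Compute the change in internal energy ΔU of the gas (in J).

T₁ = P₁V₁/(nR) = 439×11.1/(1.39×8.314) = 422 K.
Polytropic n=1.62: T₂ = T₁(V₁/V₂)^(n−1) = 422×(6.94)^0.62 = 1400 K; P₂ = P₁(V₁/V₂)^n = 10100 kPa.
For an ideal gas ΔU = nCvΔT with Cv = R/(γ−1) = 27.7 J/(mol·K).
ΔU = 1.39×27.7×(1400−422) = 37800 J.

37800 J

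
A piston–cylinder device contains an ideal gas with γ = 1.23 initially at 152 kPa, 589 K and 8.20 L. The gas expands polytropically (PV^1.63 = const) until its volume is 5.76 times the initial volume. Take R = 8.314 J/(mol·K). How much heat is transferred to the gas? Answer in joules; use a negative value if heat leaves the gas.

n = P₁V₁/(RT₁) = 152×8.20/(8.314×589) = 0.255 mol.
Polytropic n=1.63: T₂ = T₁(V₁/V₂)^(n−1) = 589×(0.174)^0.63 = 195 K; P₂ = P₁(V₁/V₂)^n = 8.76 kPa.
W = (P₁V₁−P₂V₂)/(n−1) = (152×8.20−8.76×47.2)/0.63 = 1320 J.
ΔU = nCvΔT = 0.255×36.1×(195−589) = -3620 J.
Q = ΔU + W = -2300 J.

-2300 J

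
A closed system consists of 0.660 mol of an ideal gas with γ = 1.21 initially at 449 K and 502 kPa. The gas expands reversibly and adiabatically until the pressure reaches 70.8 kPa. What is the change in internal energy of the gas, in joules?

V₁ = nRT₁/P₁ = 0.660×8.314×449/502 = 4.91 L.
Adiabatic: T₂/T₁ = (P₂/P₁)^((γ−1)/γ) ⇒ T₂ = 449×(0.141)^0.174 = 320 K; V₂ = 24.8 L.
For an ideal gas ΔU = nCvΔT with Cv = R/(γ−1) = 39.6 J/(mol·K).
ΔU = 0.660×39.6×(320−449) = -3380 J.

-3380 J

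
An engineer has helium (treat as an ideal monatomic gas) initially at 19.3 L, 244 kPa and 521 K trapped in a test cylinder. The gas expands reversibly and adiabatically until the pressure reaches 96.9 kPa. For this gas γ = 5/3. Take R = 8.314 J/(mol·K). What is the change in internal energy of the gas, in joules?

-2180 J

n = P₁V₁/(RT₁) = 244×19.3/(8.314×521) = 1.09 mol.
Adiabatic: T₂/T₁ = (P₂/P₁)^((γ−1)/γ) ⇒ T₂ = 521×(0.397)^0.400 = 360 K; V₂ = 33.6 L.
For an ideal gas ΔU = nCvΔT with Cv = (3/2)R = 12.5 J/(mol·K).
ΔU = 1.09×12.5×(360−521) = -2180 J.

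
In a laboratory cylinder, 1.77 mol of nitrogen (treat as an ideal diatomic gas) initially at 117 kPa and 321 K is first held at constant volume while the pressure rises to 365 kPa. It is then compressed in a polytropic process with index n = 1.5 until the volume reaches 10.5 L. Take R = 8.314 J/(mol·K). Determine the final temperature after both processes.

1960 K

V₁ = nRT₁/P₁ = 1.77×8.314×321/117 = 40.4 L.
Step 1 — Isochoric: V stays 40.4 L; P/T = const ⇒ T₂ = 1000 K, P₂ = 365 kPa.
W = 0 (no volume change).
ΔU = nCvΔT = 1.77×20.8×(1000−321) = 25000 J.
Q = ΔU = 25000 J.
State after step 1: P = 365 kPa, V = 40.4 L, T = 1000 K.
Step 2 — Polytropic n=1.5: T₂ = T₁(V₁/V₂)^(n−1) = 1000×(3.85)^0.50 = 1960 K; P₂ = P₁(V₁/V₂)^n = 2750 kPa.
W = (P₁V₁−P₂V₂)/(n−1) = (365×40.4−2750×10.5)/0.50 = -28300 J.
ΔU = nCvΔT = 1.77×20.8×(1960−1000) = 35400 J.
Q = ΔU + W = 7080 J.
Net over both steps: W = -28300 J, Q = 32100 J, ΔU = 60400 J.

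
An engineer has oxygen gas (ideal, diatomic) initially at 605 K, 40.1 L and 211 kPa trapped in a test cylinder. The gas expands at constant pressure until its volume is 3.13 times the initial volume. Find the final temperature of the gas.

Isobaric: P stays 211 kPa; V/T = const ⇒ T₂ = 1890 K, V₂ = 126 L.

1890 K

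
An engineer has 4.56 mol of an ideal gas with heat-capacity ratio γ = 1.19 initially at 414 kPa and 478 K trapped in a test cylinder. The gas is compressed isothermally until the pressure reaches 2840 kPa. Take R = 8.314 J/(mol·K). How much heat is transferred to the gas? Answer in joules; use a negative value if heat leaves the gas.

V₁ = nRT₁/P₁ = 4.56×8.314×478/414 = 43.8 L.
Isothermal: T stays 478 K; PV = const ⇒ V₂ = 6.38 L, P₂ = 2840 kPa.
ΔU = 0 (ideal gas, T constant).
W = nRT ln(V₂/V₁) = 4.56×8.314×478×ln(0.146) = -34900 J.
Q = ΔU + W = -34900 J.

-34900 J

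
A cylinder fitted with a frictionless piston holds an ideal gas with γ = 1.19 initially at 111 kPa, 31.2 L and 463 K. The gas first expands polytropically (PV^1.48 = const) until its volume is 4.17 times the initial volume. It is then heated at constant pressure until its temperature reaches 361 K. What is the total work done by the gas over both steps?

n = P₁V₁/(RT₁) = 111×31.2/(8.314×463) = 0.900 mol.
Step 1 — Polytropic n=1.48: T₂ = T₁(V₁/V₂)^(n−1) = 463×(0.240)^0.48 = 233 K; P₂ = P₁(V₁/V₂)^n = 13.4 kPa.
W = (P₁V₁−P₂V₂)/(n−1) = (111×31.2−13.4×130)/0.48 = 3580 J.
ΔU = nCvΔT = 0.900×43.8×(233−463) = -9040 J.
Q = ΔU + W = -5460 J.
State after step 1: P = 13.4 kPa, V = 130 L, T = 233 K.
Step 2 — Isobaric: P stays 13.4 kPa; V/T = const ⇒ T₂ = 361 K, V₂ = 201 L.
W = PΔV = 13.4×(201−130) kPa·L = 955 J.
ΔU = nCvΔT = 0.900×43.8×(361−233) = 5030 J.
Q = ΔU + W = nCpΔT = 5980 J.
Net over both steps: W = 4530 J, Q = 519 J, ΔU = -4020 J.

4530 J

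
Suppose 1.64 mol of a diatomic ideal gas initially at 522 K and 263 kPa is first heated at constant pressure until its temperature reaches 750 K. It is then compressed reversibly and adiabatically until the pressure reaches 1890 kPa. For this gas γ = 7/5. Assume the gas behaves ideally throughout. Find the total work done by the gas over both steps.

-16200 J

V₁ = nRT₁/P₁ = 1.64×8.314×522/263 = 27.1 L.
Step 1 — Isobaric: P stays 263 kPa; V/T = const ⇒ T₂ = 750 K, V₂ = 38.9 L.
W = PΔV = 263×(38.9−27.1) kPa·L = 3110 J.
ΔU = nCvΔT = 1.64×20.8×(750−522) = 7770 J.
Q = ΔU + W = nCpΔT = 10900 J.
State after step 1: P = 263 kPa, V = 38.9 L, T = 750 K.
Step 2 — Adiabatic: T₂/T₁ = (P₂/P₁)^((γ−1)/γ) ⇒ T₂ = 750×(7.19)^0.286 = 1320 K; V₂ = 9.51 L.
ΔU = nCvΔT = 1.64×20.8×(1320−750) = 19300 J.
Q = 0 for an adiabatic process, so W = −ΔU = -19300 J.
Net over both steps: W = -16200 J, Q = 10900 J, ΔU = 27100 J.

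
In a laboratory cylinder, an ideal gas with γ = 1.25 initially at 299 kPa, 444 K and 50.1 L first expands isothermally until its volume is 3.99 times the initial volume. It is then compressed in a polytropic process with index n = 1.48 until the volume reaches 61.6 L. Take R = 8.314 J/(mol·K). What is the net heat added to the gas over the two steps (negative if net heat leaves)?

n = P₁V₁/(RT₁) = 299×50.1/(8.314×444) = 4.06 mol.
Step 1 — Isothermal: T stays 444 K; PV = const ⇒ V₂ = 200 L, P₂ = 74.9 kPa.
ΔU = 0 (ideal gas, T constant).
W = nRT ln(V₂/V₁) = 4.06×8.314×444×ln(3.99) = 20700 J.
Q = ΔU + W = 20700 J.
State after step 1: P = 74.9 kPa, V = 200 L, T = 444 K.
Step 2 — Polytropic n=1.48: T₂ = T₁(V₁/V₂)^(n−1) = 444×(3.25)^0.48 = 781 K; P₂ = P₁(V₁/V₂)^n = 428 kPa.
W = (P₁V₁−P₂V₂)/(n−1) = (74.9×200−428×61.6)/0.48 = -23700 J.
ΔU = nCvΔT = 4.06×33.3×(781−444) = 45500 J.
Q = ΔU + W = 21800 J.
Net over both steps: W = -2970 J, Q = 42500 J, ΔU = 45500 J.

42500 J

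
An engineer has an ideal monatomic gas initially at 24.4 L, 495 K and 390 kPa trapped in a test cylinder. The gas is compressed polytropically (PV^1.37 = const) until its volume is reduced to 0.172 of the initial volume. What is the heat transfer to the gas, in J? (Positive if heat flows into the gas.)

-10500 J

n = P₁V₁/(RT₁) = 390×24.4/(8.314×495) = 2.31 mol.
Polytropic n=1.37: T₂ = T₁(V₁/V₂)^(n−1) = 495×(5.81)^0.37 = 949 K; P₂ = P₁(V₁/V₂)^n = 4350 kPa.
W = (P₁V₁−P₂V₂)/(n−1) = (390×24.4−4350×4.20)/0.37 = -23600 J.
ΔU = nCvΔT = 2.31×12.5×(949−495) = 13100 J.
Q = ΔU + W = -10500 J.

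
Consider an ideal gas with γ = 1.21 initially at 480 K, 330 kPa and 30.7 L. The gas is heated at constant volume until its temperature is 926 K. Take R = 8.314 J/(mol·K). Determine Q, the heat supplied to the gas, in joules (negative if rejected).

n = P₁V₁/(RT₁) = 330×30.7/(8.314×480) = 2.54 mol.
Isochoric: V stays 30.7 L; P/T = const ⇒ T₂ = 926 K, P₂ = 637 kPa.
W = 0 (no volume change).
ΔU = nCvΔT = 2.54×39.6×(926−480) = 44800 J.
Q = ΔU = 44800 J.

44800 J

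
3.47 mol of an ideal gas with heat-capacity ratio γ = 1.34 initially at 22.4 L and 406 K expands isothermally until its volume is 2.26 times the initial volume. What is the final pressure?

231 kPa

P₁ = nRT₁/V₁ = 3.47×8.314×406/22.4 = 523 kPa.
Isothermal: T stays 406 K; PV = const ⇒ V₂ = 50.6 L, P₂ = 231 kPa.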